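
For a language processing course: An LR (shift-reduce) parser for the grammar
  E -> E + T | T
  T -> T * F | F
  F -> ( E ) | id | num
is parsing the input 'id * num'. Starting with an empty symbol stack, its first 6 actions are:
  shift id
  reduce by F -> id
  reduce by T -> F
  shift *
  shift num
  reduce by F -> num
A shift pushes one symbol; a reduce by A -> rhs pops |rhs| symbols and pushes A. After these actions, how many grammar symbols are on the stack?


Tracking the symbol stack through each action:
  Action 1: shift 'id' : push -> stack = [id] (size 1)
  Action 2: reduce by F -> id : pop 1, push F -> stack = [F] (size 1)
  Action 3: reduce by T -> F : pop 1, push T -> stack = [T] (size 1)
  Action 4: shift '*' : push -> stack = [T, *] (size 2)
  Action 5: shift 'num' : push -> stack = [T, *, num] (size 3)
  Action 6: reduce by F -> num : pop 1, push F -> stack = [T, *, F] (size 3)
Final stack size: 3

3


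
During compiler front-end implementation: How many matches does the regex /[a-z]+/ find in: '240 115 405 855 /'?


Pattern: /[a-z]+/ (identifiers)
Input: '240 115 405 855 /'
Scanning for matches:
Total matches: 0

0


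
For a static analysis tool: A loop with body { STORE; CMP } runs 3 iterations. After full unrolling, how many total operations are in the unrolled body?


Loop body operations: STORE, CMP (2 ops per iteration)
Unrolling 3 iterations:
  Iteration 1: STORE, CMP (2 ops)
  Iteration 2: STORE, CMP (2 ops)
  Iteration 3: STORE, CMP (2 ops)
Total: 3 iterations * 2 ops/iter = 6 operations

6


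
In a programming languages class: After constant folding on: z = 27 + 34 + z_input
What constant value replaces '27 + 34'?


Identifying constant sub-expression:
  Original: z = 27 + 34 + z_input
  27 and 34 are both compile-time constants
  Evaluating: 27 + 34 = 61
  After folding: z = 61 + z_input

61


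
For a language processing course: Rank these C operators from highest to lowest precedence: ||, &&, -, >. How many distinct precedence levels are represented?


Looking up precedence for each operator:
  || -> precedence 1
  && -> precedence 2
  - -> precedence 5
  > -> precedence 4
Sorted highest to lowest: -, >, &&, ||
Distinct precedence values: [5, 4, 2, 1]
Number of distinct levels: 4

4


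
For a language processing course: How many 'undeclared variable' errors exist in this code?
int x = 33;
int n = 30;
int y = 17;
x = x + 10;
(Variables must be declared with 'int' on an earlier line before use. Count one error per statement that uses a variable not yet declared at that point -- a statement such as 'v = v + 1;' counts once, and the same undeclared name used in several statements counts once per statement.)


Scanning code line by line:
  Line 1: declare 'x' -> declared = ['x']
  Line 2: declare 'n' -> declared = ['n', 'x']
  Line 3: declare 'y' -> declared = ['n', 'x', 'y']
  Line 4: use 'x' -> OK (declared)
Total undeclared variable errors: 0

0


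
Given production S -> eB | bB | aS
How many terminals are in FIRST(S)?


Production: S -> eB | bB | aS
Examining each alternative for leading terminals:
  S -> eB : first terminal = 'e'
  S -> bB : first terminal = 'b'
  S -> aS : first terminal = 'a'
FIRST(S) = {a, b, e}
Count: 3

3


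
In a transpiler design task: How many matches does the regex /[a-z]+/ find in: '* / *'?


Pattern: /[a-z]+/ (identifiers)
Input: '* / *'
Scanning for matches:
Total matches: 0

0


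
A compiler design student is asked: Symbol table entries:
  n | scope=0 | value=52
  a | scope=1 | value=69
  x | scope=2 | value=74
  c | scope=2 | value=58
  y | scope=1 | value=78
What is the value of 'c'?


Searching symbol table for 'c':
  n | scope=0 | value=52
  a | scope=1 | value=69
  x | scope=2 | value=74
  c | scope=2 | value=58 <- MATCH
  y | scope=1 | value=78
Found 'c' at scope 2 with value 58

58


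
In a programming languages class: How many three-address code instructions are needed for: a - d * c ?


Expression: a - d * c
Generating three-address code (respecting * over +/- precedence):
  Instruction 1: t1 = d * c
  Instruction 2: t2 = a - t1
Total instructions: 2

2


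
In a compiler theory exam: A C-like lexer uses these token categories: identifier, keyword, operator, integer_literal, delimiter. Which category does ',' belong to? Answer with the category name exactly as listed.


Token: ','
Checking categories:
  identifier: no
  integer_literal: no
  operator: no
  keyword: no
  delimiter: YES
Category: delimiter

delimiter


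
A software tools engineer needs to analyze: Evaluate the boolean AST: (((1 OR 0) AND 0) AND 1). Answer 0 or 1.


Step 1: Evaluate inner node
  1 OR 0 = 1
Step 2: Evaluate next node
  1 AND 0 = 0
Step 3: Evaluate root node
  0 AND 1 = 0

0


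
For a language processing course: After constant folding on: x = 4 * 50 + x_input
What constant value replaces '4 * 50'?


Identifying constant sub-expression:
  Original: x = 4 * 50 + x_input
  4 and 50 are both compile-time constants
  Evaluating: 4 * 50 = 200
  After folding: x = 200 + x_input

200


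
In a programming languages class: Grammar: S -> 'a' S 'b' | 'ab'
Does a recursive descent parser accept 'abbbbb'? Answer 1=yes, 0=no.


Grammar accepts strings of the form a^n b^n (n >= 1)
Word: 'abbbbb'
Counting: 1 a's and 5 b's
Check: 1 == 5? No
Mismatch: a-count != b-count
Rejected

0


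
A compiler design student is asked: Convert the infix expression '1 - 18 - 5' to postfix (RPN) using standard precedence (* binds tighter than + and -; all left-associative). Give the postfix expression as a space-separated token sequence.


Applying the shunting-yard algorithm:
  Operand 1 -> output
  Push '-' onto operator stack -> op-stack: [-]
  Operand 18 -> output
  See '-' (prec 1); top '-' (prec 1) >= it -> pop '-' to output
  Push '-' onto operator stack -> op-stack: [-]
  Operand 5 -> output
  End of input: pop '-' to output
Postfix result: 1 18 - 5 -

1 18 - 5 -


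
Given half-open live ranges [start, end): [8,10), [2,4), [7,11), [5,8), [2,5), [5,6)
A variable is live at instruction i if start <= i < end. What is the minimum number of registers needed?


Live ranges:
  Var0: [8, 10)
  Var1: [2, 4)
  Var2: [7, 11)
  Var3: [5, 8)
  Var4: [2, 5)
  Var5: [5, 6)
Sweep-line events (position, delta, active):
  pos=2 start -> active=1
  pos=2 start -> active=2
  pos=4 end -> active=1
  pos=5 end -> active=0
  pos=5 start -> active=1
  pos=5 start -> active=2
  pos=6 end -> active=1
  pos=7 start -> active=2
  pos=8 end -> active=1
  pos=8 start -> active=2
  pos=10 end -> active=1
  pos=11 end -> active=0
Maximum simultaneous active: 2
Minimum registers needed: 2

2


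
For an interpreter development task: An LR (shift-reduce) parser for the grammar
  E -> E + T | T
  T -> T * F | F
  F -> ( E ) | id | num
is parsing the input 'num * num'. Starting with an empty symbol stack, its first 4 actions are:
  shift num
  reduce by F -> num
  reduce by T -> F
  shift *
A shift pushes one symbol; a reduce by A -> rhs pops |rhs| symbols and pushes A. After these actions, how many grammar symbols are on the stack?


Tracking the symbol stack through each action:
  Action 1: shift 'num' : push -> stack = [num] (size 1)
  Action 2: reduce by F -> num : pop 1, push F -> stack = [F] (size 1)
  Action 3: reduce by T -> F : pop 1, push T -> stack = [T] (size 1)
  Action 4: shift '*' : push -> stack = [T, *] (size 2)
Final stack size: 2

2


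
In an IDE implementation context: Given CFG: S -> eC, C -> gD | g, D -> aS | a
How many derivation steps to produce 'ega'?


Grammar: S -> eC, C -> gD | g, D -> aS | a
Deriving 'ega':
Step 1: S -> eC => eC
Step 2: C -> gD => egD
Step 3: D -> a => ega
Total derivation steps: 3

3


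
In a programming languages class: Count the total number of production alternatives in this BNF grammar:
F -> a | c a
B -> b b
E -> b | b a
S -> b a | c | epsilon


Counting alternatives per rule:
  F: 2 alternative(s)
  B: 1 alternative(s)
  E: 2 alternative(s)
  S: 3 alternative(s)
Sum: 2 + 1 + 2 + 3 = 8

8


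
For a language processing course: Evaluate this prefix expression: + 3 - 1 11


Parsing prefix expression: + 3 - 1 11
Step 1: Innermost operation '- 1 11'
  1 - 11 = -10
Step 2: Outer operation '+ 3 [-10]'
  3 + -10 = -7

-7


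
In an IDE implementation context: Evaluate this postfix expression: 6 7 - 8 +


Processing tokens left to right:
Push 6, Push 7
Pop 6 and 7, compute 6 - 7 = -1, push -1
Push 8
Pop -1 and 8, compute -1 + 8 = 7, push 7
Stack result: 7

7


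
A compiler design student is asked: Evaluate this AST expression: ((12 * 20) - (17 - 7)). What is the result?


Expression: ((12 * 20) - (17 - 7))
Evaluating step by step:
  12 * 20 = 240
  17 - 7 = 10
  240 - 10 = 230
Result: 230

230


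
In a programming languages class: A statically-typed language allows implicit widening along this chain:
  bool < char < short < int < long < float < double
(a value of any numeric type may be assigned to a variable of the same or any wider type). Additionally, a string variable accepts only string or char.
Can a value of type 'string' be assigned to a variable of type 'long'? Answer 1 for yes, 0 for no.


Target variable type: long
Source value type: string
Rule: string cannot widen to any numeric type
Result: 0

0


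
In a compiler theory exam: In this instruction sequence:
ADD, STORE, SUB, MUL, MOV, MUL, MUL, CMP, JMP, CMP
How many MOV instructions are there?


Scanning instruction sequence for MOV:
  Position 1: ADD
  Position 2: STORE
  Position 3: SUB
  Position 4: MUL
  Position 5: MOV <- MATCH
  Position 6: MUL
  Position 7: MUL
  Position 8: CMP
  Position 9: JMP
  Position 10: CMP
Matches at positions: [5]
Total MOV count: 1

1


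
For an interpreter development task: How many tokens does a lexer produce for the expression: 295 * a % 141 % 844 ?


Scanning '295 * a % 141 % 844'
Token 1: '295' -> integer_literal
Token 2: '*' -> operator
Token 3: 'a' -> identifier
Token 4: '%' -> operator
Token 5: '141' -> integer_literal
Token 6: '%' -> operator
Token 7: '844' -> integer_literal
Total tokens: 7

7


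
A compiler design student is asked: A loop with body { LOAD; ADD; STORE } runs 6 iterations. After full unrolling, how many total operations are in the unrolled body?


Loop body operations: LOAD, ADD, STORE (3 ops per iteration)
Unrolling 6 iterations:
  Iteration 1: LOAD, ADD, STORE (3 ops)
  Iteration 2: LOAD, ADD, STORE (3 ops)
  Iteration 3: LOAD, ADD, STORE (3 ops)
  Iteration 4: LOAD, ADD, STORE (3 ops)
  Iteration 5: LOAD, ADD, STORE (3 ops)
  Iteration 6: LOAD, ADD, STORE (3 ops)
Total: 6 iterations * 3 ops/iter = 18 operations

18


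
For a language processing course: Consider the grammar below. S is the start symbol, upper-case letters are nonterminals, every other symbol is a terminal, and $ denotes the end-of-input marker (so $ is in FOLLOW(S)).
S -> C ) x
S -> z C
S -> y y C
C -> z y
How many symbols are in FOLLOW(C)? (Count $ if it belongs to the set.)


S is the start symbol and does not occur in any rule body, so FOLLOW(S) = {$}.
Examining every occurrence of C in a rule body:
  S -> C ) x : C is followed by terminal ')' -> add ')'
  S -> z C : C is at the right end -> add FOLLOW(S) = {$}
  S -> y y C : C is at the right end -> add FOLLOW(S) = {$} (already in the set)
  C -> z y : C does not occur in the body -> contributes nothing
FOLLOW(C) = {), $}
Count: 2

2


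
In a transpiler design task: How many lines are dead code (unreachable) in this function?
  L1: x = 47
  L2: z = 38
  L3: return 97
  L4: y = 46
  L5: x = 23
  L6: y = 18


Analyzing control flow:
  L1: reachable (before return)
  L2: reachable (before return)
  L3: reachable (return statement)
  L4: DEAD (after return at L3)
  L5: DEAD (after return at L3)
  L6: DEAD (after return at L3)
Return at L3, total lines = 6
Dead lines: L4 through L6
Count: 3

3


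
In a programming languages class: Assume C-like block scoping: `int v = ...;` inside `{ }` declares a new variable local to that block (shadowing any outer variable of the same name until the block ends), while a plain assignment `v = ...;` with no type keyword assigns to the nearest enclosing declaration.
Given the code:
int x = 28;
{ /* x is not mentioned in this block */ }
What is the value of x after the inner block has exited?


Analyzing scoping rules:
Outer scope: declares x = 28
Inner block: x is neither redeclared nor assigned -> unchanged
After the block -> 28
Result: 28

28


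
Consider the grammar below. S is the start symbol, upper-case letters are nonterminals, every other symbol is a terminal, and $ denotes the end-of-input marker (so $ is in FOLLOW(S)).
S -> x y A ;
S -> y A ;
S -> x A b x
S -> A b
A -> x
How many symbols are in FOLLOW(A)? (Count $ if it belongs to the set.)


S is the start symbol and does not occur in any rule body, so FOLLOW(S) = {$}.
Examining every occurrence of A in a rule body:
  S -> x y A ; : A is followed by terminal ';' -> add ';'
  S -> y A ; : A is followed by terminal ';' -> add ';' (already in the set)
  S -> x A b x : A is followed by terminal 'b' -> add 'b'
  S -> A b : A is followed by terminal 'b' -> add 'b' (already in the set)
  A -> x : A does not occur in the body -> contributes nothing
FOLLOW(A) = {;, b}
Count: 2

2


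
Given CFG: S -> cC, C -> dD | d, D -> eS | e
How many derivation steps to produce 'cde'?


Grammar: S -> cC, C -> dD | d, D -> eS | e
Deriving 'cde':
Step 1: S -> cC => cC
Step 2: C -> dD => cdD
Step 3: D -> e => cde
Total derivation steps: 3

3


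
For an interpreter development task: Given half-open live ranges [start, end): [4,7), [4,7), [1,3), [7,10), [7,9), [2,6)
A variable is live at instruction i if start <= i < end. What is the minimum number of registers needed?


Live ranges:
  Var0: [4, 7)
  Var1: [4, 7)
  Var2: [1, 3)
  Var3: [7, 10)
  Var4: [7, 9)
  Var5: [2, 6)
Sweep-line events (position, delta, active):
  pos=1 start -> active=1
  pos=2 start -> active=2
  pos=3 end -> active=1
  pos=4 start -> active=2
  pos=4 start -> active=3
  pos=6 end -> active=2
  pos=7 end -> active=1
  pos=7 end -> active=0
  pos=7 start -> active=1
  pos=7 start -> active=2
  pos=9 end -> active=1
  pos=10 end -> active=0
Maximum simultaneous active: 3
Minimum registers needed: 3

3


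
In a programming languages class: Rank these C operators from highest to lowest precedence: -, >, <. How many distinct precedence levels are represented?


Looking up precedence for each operator:
  - -> precedence 5
  > -> precedence 4
  < -> precedence 4
Sorted highest to lowest: -, >, <
Distinct precedence values: [5, 4]
Number of distinct levels: 2

2


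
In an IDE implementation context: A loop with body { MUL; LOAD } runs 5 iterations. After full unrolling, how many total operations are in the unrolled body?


Loop body operations: MUL, LOAD (2 ops per iteration)
Unrolling 5 iterations:
  Iteration 1: MUL, LOAD (2 ops)
  Iteration 2: MUL, LOAD (2 ops)
  Iteration 3: MUL, LOAD (2 ops)
  Iteration 4: MUL, LOAD (2 ops)
  Iteration 5: MUL, LOAD (2 ops)
Total: 5 iterations * 2 ops/iter = 10 operations

10


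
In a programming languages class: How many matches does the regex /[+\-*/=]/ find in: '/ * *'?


Pattern: /[+\-*/=]/ (operators)
Input: '/ * *'
Scanning for matches:
  Match 1: '/'
  Match 2: '*'
  Match 3: '*'
Total matches: 3

3


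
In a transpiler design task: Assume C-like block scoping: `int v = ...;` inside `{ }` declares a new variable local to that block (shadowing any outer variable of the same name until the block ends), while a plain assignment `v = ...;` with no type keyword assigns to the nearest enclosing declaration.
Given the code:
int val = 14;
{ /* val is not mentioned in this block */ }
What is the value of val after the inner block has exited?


Analyzing scoping rules:
Outer scope: declares val = 14
Inner block: val is neither redeclared nor assigned -> unchanged
After the block -> 14
Result: 14

14


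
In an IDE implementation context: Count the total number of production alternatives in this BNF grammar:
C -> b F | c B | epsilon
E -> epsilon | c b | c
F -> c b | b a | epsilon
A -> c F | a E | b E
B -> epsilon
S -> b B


Counting alternatives per rule:
  C: 3 alternative(s)
  E: 3 alternative(s)
  F: 3 alternative(s)
  A: 3 alternative(s)
  B: 1 alternative(s)
  S: 1 alternative(s)
Sum: 3 + 3 + 3 + 3 + 1 + 1 = 14

14


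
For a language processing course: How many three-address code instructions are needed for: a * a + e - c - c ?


Expression: a * a + e - c - c
Generating three-address code (respecting * over +/- precedence):
  Instruction 1: t1 = a * a
  Instruction 2: t2 = t1 + e
  Instruction 3: t3 = t2 - c
  Instruction 4: t4 = t3 - c
Total instructions: 4

4


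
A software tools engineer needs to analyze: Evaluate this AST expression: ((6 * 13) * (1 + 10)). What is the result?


Expression: ((6 * 13) * (1 + 10))
Evaluating step by step:
  6 * 13 = 78
  1 + 10 = 11
  78 * 11 = 858
Result: 858

858


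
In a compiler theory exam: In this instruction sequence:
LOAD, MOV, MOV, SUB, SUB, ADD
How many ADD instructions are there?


Scanning instruction sequence for ADD:
  Position 1: LOAD
  Position 2: MOV
  Position 3: MOV
  Position 4: SUB
  Position 5: SUB
  Position 6: ADD <- MATCH
Matches at positions: [6]
Total ADD count: 1

1


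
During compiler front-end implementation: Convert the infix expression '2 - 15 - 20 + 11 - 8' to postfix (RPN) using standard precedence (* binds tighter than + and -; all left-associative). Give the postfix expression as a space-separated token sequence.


Applying the shunting-yard algorithm:
  Operand 2 -> output
  Push '-' onto operator stack -> op-stack: [-]
  Operand 15 -> output
  See '-' (prec 1); top '-' (prec 1) >= it -> pop '-' to output
  Push '-' onto operator stack -> op-stack: [-]
  Operand 20 -> output
  See '+' (prec 1); top '-' (prec 1) >= it -> pop '-' to output
  Push '+' onto operator stack -> op-stack: [+]
  Operand 11 -> output
  See '-' (prec 1); top '+' (prec 1) >= it -> pop '+' to output
  Push '-' onto operator stack -> op-stack: [-]
  Operand 8 -> output
  End of input: pop '-' to output
Postfix result: 2 15 - 20 - 11 + 8 -

2 15 - 20 - 11 + 8 -


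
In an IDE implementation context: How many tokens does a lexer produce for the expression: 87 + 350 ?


Scanning '87 + 350'
Token 1: '87' -> integer_literal
Token 2: '+' -> operator
Token 3: '350' -> integer_literal
Total tokens: 3

3


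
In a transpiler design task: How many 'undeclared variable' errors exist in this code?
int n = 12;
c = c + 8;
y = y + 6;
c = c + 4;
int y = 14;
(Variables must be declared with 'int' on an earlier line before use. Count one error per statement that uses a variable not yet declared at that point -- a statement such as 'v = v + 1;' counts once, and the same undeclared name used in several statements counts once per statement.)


Scanning code line by line:
  Line 1: declare 'n' -> declared = ['n']
  Line 2: use 'c' -> ERROR (undeclared)
  Line 3: use 'y' -> ERROR (undeclared)
  Line 4: use 'c' -> ERROR (undeclared)
  Line 5: declare 'y' -> declared = ['n', 'y']
Total undeclared variable errors: 3

3


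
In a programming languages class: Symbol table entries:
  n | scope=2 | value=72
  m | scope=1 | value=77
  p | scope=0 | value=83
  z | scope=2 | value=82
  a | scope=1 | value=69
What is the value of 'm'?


Searching symbol table for 'm':
  n | scope=2 | value=72
  m | scope=1 | value=77 <- MATCH
  p | scope=0 | value=83
  z | scope=2 | value=82
  a | scope=1 | value=69
Found 'm' at scope 1 with value 77

77


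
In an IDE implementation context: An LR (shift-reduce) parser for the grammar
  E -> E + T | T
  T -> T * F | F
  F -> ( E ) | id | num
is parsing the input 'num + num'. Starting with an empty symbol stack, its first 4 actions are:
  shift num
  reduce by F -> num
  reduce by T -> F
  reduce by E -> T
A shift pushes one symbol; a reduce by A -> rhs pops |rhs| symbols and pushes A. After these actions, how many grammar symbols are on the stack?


Tracking the symbol stack through each action:
  Action 1: shift 'num' : push -> stack = [num] (size 1)
  Action 2: reduce by F -> num : pop 1, push F -> stack = [F] (size 1)
  Action 3: reduce by T -> F : pop 1, push T -> stack = [T] (size 1)
  Action 4: reduce by E -> T : pop 1, push E -> stack = [E] (size 1)
Final stack size: 1

1


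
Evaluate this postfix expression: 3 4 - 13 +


Processing tokens left to right:
Push 3, Push 4
Pop 3 and 4, compute 3 - 4 = -1, push -1
Push 13
Pop -1 and 13, compute -1 + 13 = 12, push 12
Stack result: 12

12


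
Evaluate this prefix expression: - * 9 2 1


Parsing prefix expression: - * 9 2 1
Step 1: Innermost operation '* 9 2'
  9 * 2 = 18
Step 2: Outer operation '- [18] 1'
  18 - 1 = 17

17


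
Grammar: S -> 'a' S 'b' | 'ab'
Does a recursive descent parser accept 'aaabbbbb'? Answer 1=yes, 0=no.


Grammar accepts strings of the form a^n b^n (n >= 1)
Word: 'aaabbbbb'
Counting: 3 a's and 5 b's
Check: 3 == 5? No
Mismatch: a-count != b-count
Rejected

0


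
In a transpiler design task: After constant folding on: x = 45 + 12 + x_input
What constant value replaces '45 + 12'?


Identifying constant sub-expression:
  Original: x = 45 + 12 + x_input
  45 and 12 are both compile-time constants
  Evaluating: 45 + 12 = 57
  After folding: x = 57 + x_input

57


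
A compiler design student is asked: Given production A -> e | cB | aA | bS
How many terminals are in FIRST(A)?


Production: A -> e | cB | aA | bS
Examining each alternative for leading terminals:
  A -> e : first terminal = 'e'
  A -> cB : first terminal = 'c'
  A -> aA : first terminal = 'a'
  A -> bS : first terminal = 'b'
FIRST(A) = {a, b, c, e}
Count: 4

4


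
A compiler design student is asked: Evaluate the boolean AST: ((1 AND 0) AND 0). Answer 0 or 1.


Step 1: Evaluate inner node
  1 AND 0 = 0
Step 2: Evaluate root node
  0 AND 0 = 0

0


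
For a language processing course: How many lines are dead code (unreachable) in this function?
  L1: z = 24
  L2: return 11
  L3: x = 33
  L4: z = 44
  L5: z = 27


Analyzing control flow:
  L1: reachable (before return)
  L2: reachable (return statement)
  L3: DEAD (after return at L2)
  L4: DEAD (after return at L2)
  L5: DEAD (after return at L2)
Return at L2, total lines = 5
Dead lines: L3 through L5
Count: 3

3


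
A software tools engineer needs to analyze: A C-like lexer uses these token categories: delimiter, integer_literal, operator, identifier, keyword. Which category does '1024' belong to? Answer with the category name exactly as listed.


Token: '1024'
Checking categories:
  identifier: no
  integer_literal: YES
  operator: no
  keyword: no
  delimiter: no
Category: integer_literal

integer_literal


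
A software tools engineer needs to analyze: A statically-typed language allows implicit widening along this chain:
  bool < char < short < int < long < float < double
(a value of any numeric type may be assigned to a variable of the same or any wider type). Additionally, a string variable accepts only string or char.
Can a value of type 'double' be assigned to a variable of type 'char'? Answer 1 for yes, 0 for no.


Target variable type: char
Source value type: double
Numeric ranks: double=6, char=1
Widening allowed iff rank(source) <= rank(target): 6 <= 1? No
Result: 0

0


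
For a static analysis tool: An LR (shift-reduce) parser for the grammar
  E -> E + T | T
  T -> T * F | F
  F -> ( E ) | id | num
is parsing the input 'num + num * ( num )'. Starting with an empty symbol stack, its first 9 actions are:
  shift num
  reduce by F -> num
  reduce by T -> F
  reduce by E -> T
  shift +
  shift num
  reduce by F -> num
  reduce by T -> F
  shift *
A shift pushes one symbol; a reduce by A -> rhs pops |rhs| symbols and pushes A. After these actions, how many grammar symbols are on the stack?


Tracking the symbol stack through each action:
  Action 1: shift 'num' : push -> stack = [num] (size 1)
  Action 2: reduce by F -> num : pop 1, push F -> stack = [F] (size 1)
  Action 3: reduce by T -> F : pop 1, push T -> stack = [T] (size 1)
  Action 4: reduce by E -> T : pop 1, push E -> stack = [E] (size 1)
  Action 5: shift '+' : push -> stack = [E, +] (size 2)
  Action 6: shift 'num' : push -> stack = [E, +, num] (size 3)
  Action 7: reduce by F -> num : pop 1, push F -> stack = [E, +, F] (size 3)
  Action 8: reduce by T -> F : pop 1, push T -> stack = [E, +, T] (size 3)
  Action 9: shift '*' : push -> stack = [E, +, T, *] (size 4)
Final stack size: 4

4


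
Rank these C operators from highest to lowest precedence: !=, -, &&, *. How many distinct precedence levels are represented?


Looking up precedence for each operator:
  != -> precedence 3
  - -> precedence 5
  && -> precedence 2
  * -> precedence 6
Sorted highest to lowest: *, -, !=, &&
Distinct precedence values: [6, 5, 3, 2]
Number of distinct levels: 4

4


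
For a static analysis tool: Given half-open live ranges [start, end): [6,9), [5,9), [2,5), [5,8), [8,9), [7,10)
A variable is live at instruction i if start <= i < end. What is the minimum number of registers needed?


Live ranges:
  Var0: [6, 9)
  Var1: [5, 9)
  Var2: [2, 5)
  Var3: [5, 8)
  Var4: [8, 9)
  Var5: [7, 10)
Sweep-line events (position, delta, active):
  pos=2 start -> active=1
  pos=5 end -> active=0
  pos=5 start -> active=1
  pos=5 start -> active=2
  pos=6 start -> active=3
  pos=7 start -> active=4
  pos=8 end -> active=3
  pos=8 start -> active=4
  pos=9 end -> active=3
  pos=9 end -> active=2
  pos=9 end -> active=1
  pos=10 end -> active=0
Maximum simultaneous active: 4
Minimum registers needed: 4

4


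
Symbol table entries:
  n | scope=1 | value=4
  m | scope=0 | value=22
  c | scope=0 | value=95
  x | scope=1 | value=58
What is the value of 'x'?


Searching symbol table for 'x':
  n | scope=1 | value=4
  m | scope=0 | value=22
  c | scope=0 | value=95
  x | scope=1 | value=58 <- MATCH
Found 'x' at scope 1 with value 58

58


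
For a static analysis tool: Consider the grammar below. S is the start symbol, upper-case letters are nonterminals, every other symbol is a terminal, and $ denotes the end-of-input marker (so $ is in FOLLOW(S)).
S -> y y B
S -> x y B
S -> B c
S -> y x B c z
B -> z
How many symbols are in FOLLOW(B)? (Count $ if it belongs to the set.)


S is the start symbol and does not occur in any rule body, so FOLLOW(S) = {$}.
Examining every occurrence of B in a rule body:
  S -> y y B : B is at the right end -> add FOLLOW(S) = {$}
  S -> x y B : B is at the right end -> add FOLLOW(S) = {$} (already in the set)
  S -> B c : B is followed by terminal 'c' -> add 'c'
  S -> y x B c z : B is followed by terminal 'c' -> add 'c' (already in the set)
  B -> z : B does not occur in the body -> contributes nothing
FOLLOW(B) = {c, $}
Count: 2

2


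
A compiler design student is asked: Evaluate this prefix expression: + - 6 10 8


Parsing prefix expression: + - 6 10 8
Step 1: Innermost operation '- 6 10'
  6 - 10 = -4
Step 2: Outer operation '+ [-4] 8'
  -4 + 8 = 4

4


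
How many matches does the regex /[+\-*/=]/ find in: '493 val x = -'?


Pattern: /[+\-*/=]/ (operators)
Input: '493 val x = -'
Scanning for matches:
  Match 1: '='
  Match 2: '-'
Total matches: 2

2


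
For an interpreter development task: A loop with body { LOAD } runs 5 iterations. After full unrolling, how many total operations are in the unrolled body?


Loop body operations: LOAD (1 op per iteration)
Unrolling 5 iterations:
  Iteration 1: LOAD (1 ops)
  Iteration 2: LOAD (1 ops)
  Iteration 3: LOAD (1 ops)
  Iteration 4: LOAD (1 ops)
  Iteration 5: LOAD (1 ops)
Total: 5 iterations * 1 ops/iter = 5 operations

5


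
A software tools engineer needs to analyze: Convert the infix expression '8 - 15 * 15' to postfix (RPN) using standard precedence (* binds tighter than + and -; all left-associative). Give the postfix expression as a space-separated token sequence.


Applying the shunting-yard algorithm:
  Operand 8 -> output
  Push '-' onto operator stack -> op-stack: [-]
  Operand 15 -> output
  Push '*' onto operator stack -> op-stack: [-, *]
  Operand 15 -> output
  End of input: pop '*' to output
  End of input: pop '-' to output
Postfix result: 8 15 15 * -

8 15 15 * -


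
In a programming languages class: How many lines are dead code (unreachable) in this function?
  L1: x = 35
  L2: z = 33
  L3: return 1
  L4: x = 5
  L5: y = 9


Analyzing control flow:
  L1: reachable (before return)
  L2: reachable (before return)
  L3: reachable (return statement)
  L4: DEAD (after return at L3)
  L5: DEAD (after return at L3)
Return at L3, total lines = 5
Dead lines: L4 through L5
Count: 2

2


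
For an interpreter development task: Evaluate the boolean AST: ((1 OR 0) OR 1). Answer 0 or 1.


Step 1: Evaluate inner node
  1 OR 0 = 1
Step 2: Evaluate root node
  1 OR 1 = 1

1


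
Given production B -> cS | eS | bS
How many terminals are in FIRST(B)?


Production: B -> cS | eS | bS
Examining each alternative for leading terminals:
  B -> cS : first terminal = 'c'
  B -> eS : first terminal = 'e'
  B -> bS : first terminal = 'b'
FIRST(B) = {b, c, e}
Count: 3

3


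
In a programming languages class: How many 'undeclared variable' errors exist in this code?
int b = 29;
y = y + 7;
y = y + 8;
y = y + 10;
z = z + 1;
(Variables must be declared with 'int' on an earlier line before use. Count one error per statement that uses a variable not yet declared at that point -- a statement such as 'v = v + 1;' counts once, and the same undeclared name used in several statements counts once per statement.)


Scanning code line by line:
  Line 1: declare 'b' -> declared = ['b']
  Line 2: use 'y' -> ERROR (undeclared)
  Line 3: use 'y' -> ERROR (undeclared)
  Line 4: use 'y' -> ERROR (undeclared)
  Line 5: use 'z' -> ERROR (undeclared)
Total undeclared variable errors: 4

4


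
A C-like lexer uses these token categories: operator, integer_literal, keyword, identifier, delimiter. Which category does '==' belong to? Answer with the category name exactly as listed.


Token: '=='
Checking categories:
  identifier: no
  integer_literal: no
  operator: YES
  keyword: no
  delimiter: no
Category: operator

operator


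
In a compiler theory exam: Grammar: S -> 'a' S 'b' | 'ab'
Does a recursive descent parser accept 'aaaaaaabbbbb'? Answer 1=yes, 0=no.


Grammar accepts strings of the form a^n b^n (n >= 1)
Word: 'aaaaaaabbbbb'
Counting: 7 a's and 5 b's
Check: 7 == 5? No
Mismatch: a-count != b-count
Rejected

0


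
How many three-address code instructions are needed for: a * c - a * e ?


Expression: a * c - a * e
Generating three-address code (respecting * over +/- precedence):
  Instruction 1: t1 = a * c
  Instruction 2: t2 = a * e
  Instruction 3: t3 = t1 - t2
Total instructions: 3

3


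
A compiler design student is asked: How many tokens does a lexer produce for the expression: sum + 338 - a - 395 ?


Scanning 'sum + 338 - a - 395'
Token 1: 'sum' -> identifier
Token 2: '+' -> operator
Token 3: '338' -> integer_literal
Token 4: '-' -> operator
Token 5: 'a' -> identifier
Token 6: '-' -> operator
Token 7: '395' -> integer_literal
Total tokens: 7

7


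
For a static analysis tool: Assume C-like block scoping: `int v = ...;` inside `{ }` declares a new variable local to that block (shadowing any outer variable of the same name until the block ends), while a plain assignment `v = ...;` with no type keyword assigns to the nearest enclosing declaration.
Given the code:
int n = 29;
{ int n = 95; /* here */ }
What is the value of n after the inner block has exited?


Analyzing scoping rules:
Outer scope: declares n = 29
Inner block: 'int n = 95;' declares a NEW n that shadows the outer one
When the block exits the inner n goes out of scope; the outer n was never modified -> 29
Result: 29

29


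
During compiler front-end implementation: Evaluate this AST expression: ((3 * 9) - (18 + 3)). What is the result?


Expression: ((3 * 9) - (18 + 3))
Evaluating step by step:
  3 * 9 = 27
  18 + 3 = 21
  27 - 21 = 6
Result: 6

6


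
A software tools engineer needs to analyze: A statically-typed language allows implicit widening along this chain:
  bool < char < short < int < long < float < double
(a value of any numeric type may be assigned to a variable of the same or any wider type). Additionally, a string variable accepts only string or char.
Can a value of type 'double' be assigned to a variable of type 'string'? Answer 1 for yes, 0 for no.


Target variable type: string
Source value type: double
Rule: string accepts only {string, char}
  source 'double' in {string, char}? No
Result: 0

0


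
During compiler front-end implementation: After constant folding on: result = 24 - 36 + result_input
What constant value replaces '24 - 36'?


Identifying constant sub-expression:
  Original: result = 24 - 36 + result_input
  24 and 36 are both compile-time constants
  Evaluating: 24 - 36 = -12
  After folding: result = -12 + result_input

-12


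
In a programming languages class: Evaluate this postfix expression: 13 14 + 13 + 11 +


Processing tokens left to right:
Push 13, Push 14
Pop 13 and 14, compute 13 + 14 = 27, push 27
Push 13
Pop 27 and 13, compute 27 + 13 = 40, push 40
Push 11
Pop 40 and 11, compute 40 + 11 = 51, push 51
Stack result: 51

51


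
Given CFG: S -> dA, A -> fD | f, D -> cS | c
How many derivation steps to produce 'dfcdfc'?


Grammar: S -> dA, A -> fD | f, D -> cS | c
Deriving 'dfcdfc':
Step 1: S -> dA => dA
Step 2: A -> fD => dfD
Step 3: D -> cS => dfcS
Step 4: S -> dA => dfcdA
Step 5: A -> fD => dfcdfD
Step 6: D -> c => dfcdfc
Total derivation steps: 6

6


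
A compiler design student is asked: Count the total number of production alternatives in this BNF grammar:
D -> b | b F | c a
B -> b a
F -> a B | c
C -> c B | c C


Counting alternatives per rule:
  D: 3 alternative(s)
  B: 1 alternative(s)
  F: 2 alternative(s)
  C: 2 alternative(s)
Sum: 3 + 1 + 2 + 2 = 8

8


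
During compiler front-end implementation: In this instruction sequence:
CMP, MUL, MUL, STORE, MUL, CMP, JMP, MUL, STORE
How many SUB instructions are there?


Scanning instruction sequence for SUB:
  Position 1: CMP
  Position 2: MUL
  Position 3: MUL
  Position 4: STORE
  Position 5: MUL
  Position 6: CMP
  Position 7: JMP
  Position 8: MUL
  Position 9: STORE
Matches at positions: []
Total SUB count: 0

0


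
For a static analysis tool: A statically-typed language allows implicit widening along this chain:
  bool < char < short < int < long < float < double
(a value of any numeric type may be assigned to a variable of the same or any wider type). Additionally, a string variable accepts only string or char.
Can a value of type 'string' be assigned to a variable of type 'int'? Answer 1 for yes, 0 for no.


Target variable type: int
Source value type: string
Rule: string cannot widen to any numeric type
Result: 0

0


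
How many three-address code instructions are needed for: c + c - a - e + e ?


Expression: c + c - a - e + e
Generating three-address code (respecting * over +/- precedence):
  Instruction 1: t1 = c + c
  Instruction 2: t2 = t1 - a
  Instruction 3: t3 = t2 - e
  Instruction 4: t4 = t3 + e
Total instructions: 4

4


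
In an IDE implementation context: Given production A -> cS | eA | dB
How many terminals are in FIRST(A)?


Production: A -> cS | eA | dB
Examining each alternative for leading terminals:
  A -> cS : first terminal = 'c'
  A -> eA : first terminal = 'e'
  A -> dB : first terminal = 'd'
FIRST(A) = {c, d, e}
Count: 3

3


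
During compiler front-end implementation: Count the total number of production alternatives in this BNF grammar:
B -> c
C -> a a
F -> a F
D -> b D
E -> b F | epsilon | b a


Counting alternatives per rule:
  B: 1 alternative(s)
  C: 1 alternative(s)
  F: 1 alternative(s)
  D: 1 alternative(s)
  E: 3 alternative(s)
Sum: 1 + 1 + 1 + 1 + 3 = 7

7


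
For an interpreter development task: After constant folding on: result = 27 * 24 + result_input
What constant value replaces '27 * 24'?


Identifying constant sub-expression:
  Original: result = 27 * 24 + result_input
  27 and 24 are both compile-time constants
  Evaluating: 27 * 24 = 648
  After folding: result = 648 + result_input

648


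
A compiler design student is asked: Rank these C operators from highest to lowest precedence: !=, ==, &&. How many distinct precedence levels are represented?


Looking up precedence for each operator:
  != -> precedence 3
  == -> precedence 3
  && -> precedence 2
Sorted highest to lowest: !=, ==, &&
Distinct precedence values: [3, 2]
Number of distinct levels: 2

2


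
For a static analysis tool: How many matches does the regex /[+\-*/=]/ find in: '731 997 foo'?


Pattern: /[+\-*/=]/ (operators)
Input: '731 997 foo'
Scanning for matches:
Total matches: 0

0


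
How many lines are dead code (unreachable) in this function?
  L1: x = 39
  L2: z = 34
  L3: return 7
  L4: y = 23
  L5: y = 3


Analyzing control flow:
  L1: reachable (before return)
  L2: reachable (before return)
  L3: reachable (return statement)
  L4: DEAD (after return at L3)
  L5: DEAD (after return at L3)
Return at L3, total lines = 5
Dead lines: L4 through L5
Count: 2

2


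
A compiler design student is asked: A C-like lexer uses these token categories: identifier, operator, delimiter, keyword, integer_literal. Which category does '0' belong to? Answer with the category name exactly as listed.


Token: '0'
Checking categories:
  identifier: no
  integer_literal: YES
  operator: no
  keyword: no
  delimiter: no
Category: integer_literal

integer_literal


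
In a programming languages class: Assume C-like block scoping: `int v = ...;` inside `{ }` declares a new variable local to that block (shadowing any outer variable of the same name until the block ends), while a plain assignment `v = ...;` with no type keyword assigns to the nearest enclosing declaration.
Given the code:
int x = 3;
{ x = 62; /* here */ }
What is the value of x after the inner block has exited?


Analyzing scoping rules:
Outer scope: declares x = 3
Inner block: 'x = 62;' has no type keyword, so it is an assignment to the outer x (no shadowing)
The assignment changed the outer variable itself, so the new value persists after the block -> 62
Result: 62

62


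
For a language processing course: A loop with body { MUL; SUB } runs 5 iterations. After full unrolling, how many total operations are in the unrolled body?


Loop body operations: MUL, SUB (2 ops per iteration)
Unrolling 5 iterations:
  Iteration 1: MUL, SUB (2 ops)
  Iteration 2: MUL, SUB (2 ops)
  Iteration 3: MUL, SUB (2 ops)
  Iteration 4: MUL, SUB (2 ops)
  Iteration 5: MUL, SUB (2 ops)
Total: 5 iterations * 2 ops/iter = 10 operations

10


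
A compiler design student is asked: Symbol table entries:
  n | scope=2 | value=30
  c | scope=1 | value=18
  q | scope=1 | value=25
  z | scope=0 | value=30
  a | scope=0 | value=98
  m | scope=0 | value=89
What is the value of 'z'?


Searching symbol table for 'z':
  n | scope=2 | value=30
  c | scope=1 | value=18
  q | scope=1 | value=25
  z | scope=0 | value=30 <- MATCH
  a | scope=0 | value=98
  m | scope=0 | value=89
Found 'z' at scope 0 with value 30

30


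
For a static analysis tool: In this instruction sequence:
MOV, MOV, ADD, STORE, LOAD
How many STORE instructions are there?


Scanning instruction sequence for STORE:
  Position 1: MOV
  Position 2: MOV
  Position 3: ADD
  Position 4: STORE <- MATCH
  Position 5: LOAD
Matches at positions: [4]
Total STORE count: 1

1


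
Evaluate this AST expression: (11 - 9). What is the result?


Expression: (11 - 9)
Evaluating step by step:
  11 - 9 = 2
Result: 2

2


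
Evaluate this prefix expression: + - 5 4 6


Parsing prefix expression: + - 5 4 6
Step 1: Innermost operation '- 5 4'
  5 - 4 = 1
Step 2: Outer operation '+ [1] 6'
  1 + 6 = 7

7


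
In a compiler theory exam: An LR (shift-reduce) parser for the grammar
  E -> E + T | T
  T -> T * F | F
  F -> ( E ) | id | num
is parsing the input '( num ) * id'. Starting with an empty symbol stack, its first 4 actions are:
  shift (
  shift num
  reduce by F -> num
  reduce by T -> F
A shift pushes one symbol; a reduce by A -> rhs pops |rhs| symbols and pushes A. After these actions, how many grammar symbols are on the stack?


Tracking the symbol stack through each action:
  Action 1: shift '(' : push -> stack = [(] (size 1)
  Action 2: shift 'num' : push -> stack = [(, num] (size 2)
  Action 3: reduce by F -> num : pop 1, push F -> stack = [(, F] (size 2)
  Action 4: reduce by T -> F : pop 1, push T -> stack = [(, T] (size 2)
Final stack size: 2

2
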